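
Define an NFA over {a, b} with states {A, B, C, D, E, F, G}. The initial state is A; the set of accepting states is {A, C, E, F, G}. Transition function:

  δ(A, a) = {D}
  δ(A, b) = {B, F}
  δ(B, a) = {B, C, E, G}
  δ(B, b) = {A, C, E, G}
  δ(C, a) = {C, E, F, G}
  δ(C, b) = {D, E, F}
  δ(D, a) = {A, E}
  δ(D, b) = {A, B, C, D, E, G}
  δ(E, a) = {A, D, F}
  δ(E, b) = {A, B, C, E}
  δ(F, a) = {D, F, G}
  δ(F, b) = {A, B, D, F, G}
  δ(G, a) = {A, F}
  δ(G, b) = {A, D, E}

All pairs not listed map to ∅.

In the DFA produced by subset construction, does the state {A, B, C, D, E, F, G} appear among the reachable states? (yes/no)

yes

Start state of the DFA: {A}.
{A} --a--> {D}  [new]
{A} --b--> {B, F}  [new]
{D} --a--> {A, E}  [new]
{D} --b--> {A, B, C, D, E, G}  [new]
{B, F} --a--> {B, C, D, E, F, G}  [new]
{B, F} --b--> {A, B, C, D, E, F, G}  [new]
{A, E} --a--> {A, D, F}  [new]
{A, E} --b--> {A, B, C, E, F}  [new]
{A, B, C, D, E, G} --a--> {A, B, C, D, E, F, G}  [seen]
{A, B, C, D, E, G} --b--> {A, B, C, D, E, F, G}  [seen]
{B, C, D, E, F, G} --a--> {A, B, C, D, E, F, G}  [seen]
{B, C, D, E, F, G} --b--> {A, B, C, D, E, F, G}  [seen]
{A, B, C, D, E, F, G} --a--> {A, B, C, D, E, F, G}  [seen]
{A, B, C, D, E, F, G} --b--> {A, B, C, D, E, F, G}  [seen]
{A, D, F} --a--> {A, D, E, F, G}  [new]
{A, D, F} --b--> {A, B, C, D, E, F, G}  [seen]
{A, B, C, E, F} --a--> {A, B, C, D, E, F, G}  [seen]
{A, B, C, E, F} --b--> {A, B, C, D, E, F, G}  [seen]
{A, D, E, F, G} --a--> {A, D, E, F, G}  [seen]
{A, D, E, F, G} --b--> {A, B, C, D, E, F, G}  [seen]
Reachable DFA states: {A}, {D}, {B, F}, {A, E}, {A, B, C, D, E, G}, {B, C, D, E, F, G}, {A, B, C, D, E, F, G}, {A, D, F}, {A, B, C, E, F}, {A, D, E, F, G}.
{A, B, C, D, E, F, G} is among them.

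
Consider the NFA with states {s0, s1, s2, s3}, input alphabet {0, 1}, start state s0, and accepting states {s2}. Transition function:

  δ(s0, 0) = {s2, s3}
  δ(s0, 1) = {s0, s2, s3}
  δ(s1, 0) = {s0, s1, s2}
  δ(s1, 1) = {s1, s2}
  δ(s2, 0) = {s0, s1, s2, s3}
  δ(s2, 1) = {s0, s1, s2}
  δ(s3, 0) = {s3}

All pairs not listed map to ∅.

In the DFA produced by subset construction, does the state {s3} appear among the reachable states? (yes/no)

Start state of the DFA: {s0}.
{s0} --0--> {s2, s3}  [new]
{s0} --1--> {s0, s2, s3}  [new]
{s2, s3} --0--> {s0, s1, s2, s3}  [new]
{s2, s3} --1--> {s0, s1, s2}  [new]
{s0, s2, s3} --0--> {s0, s1, s2, s3}  [seen]
{s0, s2, s3} --1--> {s0, s1, s2, s3}  [seen]
{s0, s1, s2, s3} --0--> {s0, s1, s2, s3}  [seen]
{s0, s1, s2, s3} --1--> {s0, s1, s2, s3}  [seen]
{s0, s1, s2} --0--> {s0, s1, s2, s3}  [seen]
{s0, s1, s2} --1--> {s0, s1, s2, s3}  [seen]
Reachable DFA states: {s0}, {s2, s3}, {s0, s2, s3}, {s0, s1, s2, s3}, {s0, s1, s2}.
{s3} is not among them.

no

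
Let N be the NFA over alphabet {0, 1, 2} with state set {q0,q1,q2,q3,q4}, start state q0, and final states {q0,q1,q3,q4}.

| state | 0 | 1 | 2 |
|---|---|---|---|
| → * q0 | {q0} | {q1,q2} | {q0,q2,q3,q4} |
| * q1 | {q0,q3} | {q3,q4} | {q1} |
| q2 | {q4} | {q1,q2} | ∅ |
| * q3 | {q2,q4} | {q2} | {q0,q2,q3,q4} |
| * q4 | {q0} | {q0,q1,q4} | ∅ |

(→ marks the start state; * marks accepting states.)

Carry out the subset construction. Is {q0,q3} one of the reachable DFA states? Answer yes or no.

yes

Start state of the DFA: {q0}.
{q0} --0--> {q0}  [seen]
{q0} --1--> {q1,q2}  [new]
{q0} --2--> {q0,q2,q3,q4}  [new]
{q1,q2} --0--> {q0,q3,q4}  [new]
{q1,q2} --1--> {q1,q2,q3,q4}  [new]
{q1,q2} --2--> {q1}  [new]
{q0,q2,q3,q4} --0--> {q0,q2,q4}  [new]
{q0,q2,q3,q4} --1--> {q0,q1,q2,q4}  [new]
{q0,q2,q3,q4} --2--> {q0,q2,q3,q4}  [seen]
{q0,q3,q4} --0--> {q0,q2,q4}  [seen]
{q0,q3,q4} --1--> {q0,q1,q2,q4}  [seen]
{q0,q3,q4} --2--> {q0,q2,q3,q4}  [seen]
{q1,q2,q3,q4} --0--> {q0,q2,q3,q4}  [seen]
{q1,q2,q3,q4} --1--> {q0,q1,q2,q3,q4}  [new]
{q1,q2,q3,q4} --2--> {q0,q1,q2,q3,q4}  [seen]
{q1} --0--> {q0,q3}  [new]
{q1} --1--> {q3,q4}  [new]
{q1} --2--> {q1}  [seen]
{q0,q2,q4} --0--> {q0,q4}  [new]
{q0,q2,q4} --1--> {q0,q1,q2,q4}  [seen]
{q0,q2,q4} --2--> {q0,q2,q3,q4}  [seen]
{q0,q1,q2,q4} --0--> {q0,q3,q4}  [seen]
{q0,q1,q2,q4} --1--> {q0,q1,q2,q3,q4}  [seen]
{q0,q1,q2,q4} --2--> {q0,q1,q2,q3,q4}  [seen]
{q0,q1,q2,q3,q4} --0--> {q0,q2,q3,q4}  [seen]
{q0,q1,q2,q3,q4} --1--> {q0,q1,q2,q3,q4}  [seen]
{q0,q1,q2,q3,q4} --2--> {q0,q1,q2,q3,q4}  [seen]
{q0,q3} --0--> {q0,q2,q4}  [seen]
{q0,q3} --1--> {q1,q2}  [seen]
{q0,q3} --2--> {q0,q2,q3,q4}  [seen]
{q3,q4} --0--> {q0,q2,q4}  [seen]
{q3,q4} --1--> {q0,q1,q2,q4}  [seen]
{q3,q4} --2--> {q0,q2,q3,q4}  [seen]
{q0,q4} --0--> {q0}  [seen]
{q0,q4} --1--> {q0,q1,q2,q4}  [seen]
{q0,q4} --2--> {q0,q2,q3,q4}  [seen]
Reachable DFA states: {q0}, {q1,q2}, {q0,q2,q3,q4}, {q0,q3,q4}, {q1,q2,q3,q4}, {q1}, {q0,q2,q4}, {q0,q1,q2,q4}, {q0,q1,q2,q3,q4}, {q0,q3}, {q3,q4}, {q0,q4}.
{q0,q3} is among them.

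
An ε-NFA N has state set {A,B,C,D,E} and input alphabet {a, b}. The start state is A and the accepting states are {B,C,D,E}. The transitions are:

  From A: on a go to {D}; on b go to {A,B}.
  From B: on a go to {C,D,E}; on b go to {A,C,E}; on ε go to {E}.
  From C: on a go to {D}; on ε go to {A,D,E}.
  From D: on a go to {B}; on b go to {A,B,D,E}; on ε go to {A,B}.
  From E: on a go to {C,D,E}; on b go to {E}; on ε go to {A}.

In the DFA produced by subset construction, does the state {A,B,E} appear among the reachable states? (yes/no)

yes

Start state of the DFA: {A} (ε-closure of the NFA start).
{A} --a--> {A,B,D,E}  [new]
{A} --b--> {A,B,E}  [new]
{A,B,D,E} --a--> {A,B,C,D,E}  [new]
{A,B,D,E} --b--> {A,B,C,D,E}  [seen]
{A,B,E} --a--> {A,B,C,D,E}  [seen]
{A,B,E} --b--> {A,B,C,D,E}  [seen]
{A,B,C,D,E} --a--> {A,B,C,D,E}  [seen]
{A,B,C,D,E} --b--> {A,B,C,D,E}  [seen]
Reachable DFA states: {A}, {A,B,D,E}, {A,B,E}, {A,B,C,D,E}.
{A,B,E} is among them.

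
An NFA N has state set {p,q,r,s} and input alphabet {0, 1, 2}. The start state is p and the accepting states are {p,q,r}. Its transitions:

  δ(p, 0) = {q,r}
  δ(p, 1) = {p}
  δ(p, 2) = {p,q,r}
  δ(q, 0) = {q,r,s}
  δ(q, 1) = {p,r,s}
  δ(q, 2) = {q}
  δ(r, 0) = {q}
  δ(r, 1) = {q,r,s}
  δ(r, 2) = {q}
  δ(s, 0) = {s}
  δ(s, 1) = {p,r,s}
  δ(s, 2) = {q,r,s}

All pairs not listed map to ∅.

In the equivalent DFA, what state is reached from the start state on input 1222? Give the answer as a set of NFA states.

{p,q,r}

Start: {p}.
δ(p,1) = {p}.
Union: {p}.
After 1: {p}.
δ(p,2) = {p,q,r}.
Union: {p,q,r}.
After 2: {p,q,r}.
δ(p,2) = {p,q,r}; δ(q,2) = {q}; δ(r,2) = {q}.
Union: {p,q,r}.
After 2: {p,q,r}.
δ(p,2) = {p,q,r}; δ(q,2) = {q}; δ(r,2) = {q}.
Union: {p,q,r}.
After 2: {p,q,r}.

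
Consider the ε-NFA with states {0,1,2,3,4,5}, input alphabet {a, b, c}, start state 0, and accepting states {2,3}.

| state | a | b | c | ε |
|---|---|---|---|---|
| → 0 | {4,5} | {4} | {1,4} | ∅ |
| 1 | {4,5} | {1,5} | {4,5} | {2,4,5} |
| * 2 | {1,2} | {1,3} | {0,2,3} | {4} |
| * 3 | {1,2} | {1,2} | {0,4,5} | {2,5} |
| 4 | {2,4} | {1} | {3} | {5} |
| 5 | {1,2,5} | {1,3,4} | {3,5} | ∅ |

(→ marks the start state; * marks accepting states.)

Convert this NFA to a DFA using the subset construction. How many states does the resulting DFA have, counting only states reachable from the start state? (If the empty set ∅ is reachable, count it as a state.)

Start state of the DFA: {0} (ε-closure of the NFA start).
{0} --a--> {4,5}  [new]
{0} --b--> {4,5}  [seen]
{0} --c--> {1,2,4,5}  [new]
{4,5} --a--> {1,2,4,5}  [seen]
{4,5} --b--> {1,2,3,4,5}  [new]
{4,5} --c--> {2,3,4,5}  [new]
{1,2,4,5} --a--> {1,2,4,5}  [seen]
{1,2,4,5} --b--> {1,2,3,4,5}  [seen]
{1,2,4,5} --c--> {0,2,3,4,5}  [new]
{1,2,3,4,5} --a--> {1,2,4,5}  [seen]
{1,2,3,4,5} --b--> {1,2,3,4,5}  [seen]
{1,2,3,4,5} --c--> {0,2,3,4,5}  [seen]
{2,3,4,5} --a--> {1,2,4,5}  [seen]
{2,3,4,5} --b--> {1,2,3,4,5}  [seen]
{2,3,4,5} --c--> {0,2,3,4,5}  [seen]
{0,2,3,4,5} --a--> {1,2,4,5}  [seen]
{0,2,3,4,5} --b--> {1,2,3,4,5}  [seen]
{0,2,3,4,5} --c--> {0,1,2,3,4,5}  [new]
{0,1,2,3,4,5} --a--> {1,2,4,5}  [seen]
{0,1,2,3,4,5} --b--> {1,2,3,4,5}  [seen]
{0,1,2,3,4,5} --c--> {0,1,2,3,4,5}  [seen]
Reachable DFA states: {0}, {4,5}, {1,2,4,5}, {1,2,3,4,5}, {2,3,4,5}, {0,2,3,4,5}, {0,1,2,3,4,5}.

7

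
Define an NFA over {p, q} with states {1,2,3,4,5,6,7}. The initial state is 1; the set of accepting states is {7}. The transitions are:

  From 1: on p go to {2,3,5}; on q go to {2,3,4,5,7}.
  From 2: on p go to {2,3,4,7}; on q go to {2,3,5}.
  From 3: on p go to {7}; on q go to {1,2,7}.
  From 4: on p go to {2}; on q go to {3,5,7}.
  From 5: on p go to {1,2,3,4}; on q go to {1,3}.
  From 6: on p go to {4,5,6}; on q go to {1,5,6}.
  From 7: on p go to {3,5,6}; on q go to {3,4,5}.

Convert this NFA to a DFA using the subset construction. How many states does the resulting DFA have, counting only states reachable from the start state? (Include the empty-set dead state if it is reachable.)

8

Start state of the DFA: {1}.
{1} --p--> {2,3,5}  [new]
{1} --q--> {2,3,4,5,7}  [new]
{2,3,5} --p--> {1,2,3,4,7}  [new]
{2,3,5} --q--> {1,2,3,5,7}  [new]
{2,3,4,5,7} --p--> {1,2,3,4,5,6,7}  [new]
{2,3,4,5,7} --q--> {1,2,3,4,5,7}  [new]
{1,2,3,4,7} --p--> {2,3,4,5,6,7}  [new]
{1,2,3,4,7} --q--> {1,2,3,4,5,7}  [seen]
{1,2,3,5,7} --p--> {1,2,3,4,5,6,7}  [seen]
{1,2,3,5,7} --q--> {1,2,3,4,5,7}  [seen]
{1,2,3,4,5,6,7} --p--> {1,2,3,4,5,6,7}  [seen]
{1,2,3,4,5,6,7} --q--> {1,2,3,4,5,6,7}  [seen]
{1,2,3,4,5,7} --p--> {1,2,3,4,5,6,7}  [seen]
{1,2,3,4,5,7} --q--> {1,2,3,4,5,7}  [seen]
{2,3,4,5,6,7} --p--> {1,2,3,4,5,6,7}  [seen]
{2,3,4,5,6,7} --q--> {1,2,3,4,5,6,7}  [seen]
Reachable DFA states: {1}, {2,3,5}, {2,3,4,5,7}, {1,2,3,4,7}, {1,2,3,5,7}, {1,2,3,4,5,6,7}, {1,2,3,4,5,7}, {2,3,4,5,6,7}.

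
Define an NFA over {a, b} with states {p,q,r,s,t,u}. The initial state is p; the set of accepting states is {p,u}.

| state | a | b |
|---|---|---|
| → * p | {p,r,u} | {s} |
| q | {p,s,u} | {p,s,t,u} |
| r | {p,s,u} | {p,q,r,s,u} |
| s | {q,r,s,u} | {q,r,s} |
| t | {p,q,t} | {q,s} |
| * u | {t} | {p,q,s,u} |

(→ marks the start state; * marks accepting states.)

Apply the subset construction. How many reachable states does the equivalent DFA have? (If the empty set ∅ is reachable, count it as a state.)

8

Start state of the DFA: {p}.
{p} --a--> {p,r,u}  [new]
{p} --b--> {s}  [new]
{p,r,u} --a--> {p,r,s,t,u}  [new]
{p,r,u} --b--> {p,q,r,s,u}  [new]
{s} --a--> {q,r,s,u}  [new]
{s} --b--> {q,r,s}  [new]
{p,r,s,t,u} --a--> {p,q,r,s,t,u}  [new]
{p,r,s,t,u} --b--> {p,q,r,s,u}  [seen]
{p,q,r,s,u} --a--> {p,q,r,s,t,u}  [seen]
{p,q,r,s,u} --b--> {p,q,r,s,t,u}  [seen]
{q,r,s,u} --a--> {p,q,r,s,t,u}  [seen]
{q,r,s,u} --b--> {p,q,r,s,t,u}  [seen]
{q,r,s} --a--> {p,q,r,s,u}  [seen]
{q,r,s} --b--> {p,q,r,s,t,u}  [seen]
{p,q,r,s,t,u} --a--> {p,q,r,s,t,u}  [seen]
{p,q,r,s,t,u} --b--> {p,q,r,s,t,u}  [seen]
Reachable DFA states: {p}, {p,r,u}, {s}, {p,r,s,t,u}, {p,q,r,s,u}, {q,r,s,u}, {q,r,s}, {p,q,r,s,t,u}.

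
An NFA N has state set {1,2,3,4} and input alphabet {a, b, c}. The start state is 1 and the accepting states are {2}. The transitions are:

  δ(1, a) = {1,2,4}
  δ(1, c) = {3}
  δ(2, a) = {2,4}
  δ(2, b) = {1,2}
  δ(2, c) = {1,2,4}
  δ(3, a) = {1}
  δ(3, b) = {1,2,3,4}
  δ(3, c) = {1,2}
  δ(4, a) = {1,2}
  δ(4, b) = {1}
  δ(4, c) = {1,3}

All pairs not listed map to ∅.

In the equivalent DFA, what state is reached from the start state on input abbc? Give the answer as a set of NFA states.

{1,2,3,4}

Start: {1}.
δ(1,a) = {1,2,4}.
Union: {1,2,4}.
After a: {1,2,4}.
δ(1,b) = ∅; δ(2,b) = {1,2}; δ(4,b) = {1}.
Union: {1,2}.
After b: {1,2}.
δ(1,b) = ∅; δ(2,b) = {1,2}.
Union: {1,2}.
After b: {1,2}.
δ(1,c) = {3}; δ(2,c) = {1,2,4}.
Union: {1,2,3,4}.
After c: {1,2,3,4}.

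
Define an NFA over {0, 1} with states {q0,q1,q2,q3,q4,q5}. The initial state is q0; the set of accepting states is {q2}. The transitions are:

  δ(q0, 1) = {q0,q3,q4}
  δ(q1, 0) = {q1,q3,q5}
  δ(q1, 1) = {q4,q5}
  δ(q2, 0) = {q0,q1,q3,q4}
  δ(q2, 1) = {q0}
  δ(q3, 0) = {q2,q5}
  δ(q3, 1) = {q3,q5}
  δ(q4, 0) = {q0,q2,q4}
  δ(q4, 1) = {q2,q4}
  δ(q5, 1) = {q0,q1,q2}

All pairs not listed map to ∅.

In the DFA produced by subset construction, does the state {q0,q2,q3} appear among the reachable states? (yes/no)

Start state of the DFA: {q0}.
{q0} --0--> ∅  [new]
{q0} --1--> {q0,q3,q4}  [new]
∅ --0--> ∅  [seen]
∅ --1--> ∅  [seen]
{q0,q3,q4} --0--> {q0,q2,q4,q5}  [new]
{q0,q3,q4} --1--> {q0,q2,q3,q4,q5}  [new]
{q0,q2,q4,q5} --0--> {q0,q1,q2,q3,q4}  [new]
{q0,q2,q4,q5} --1--> {q0,q1,q2,q3,q4}  [seen]
{q0,q2,q3,q4,q5} --0--> {q0,q1,q2,q3,q4,q5}  [new]
{q0,q2,q3,q4,q5} --1--> {q0,q1,q2,q3,q4,q5}  [seen]
{q0,q1,q2,q3,q4} --0--> {q0,q1,q2,q3,q4,q5}  [seen]
{q0,q1,q2,q3,q4} --1--> {q0,q2,q3,q4,q5}  [seen]
{q0,q1,q2,q3,q4,q5} --0--> {q0,q1,q2,q3,q4,q5}  [seen]
{q0,q1,q2,q3,q4,q5} --1--> {q0,q1,q2,q3,q4,q5}  [seen]
Reachable DFA states: {q0}, ∅, {q0,q3,q4}, {q0,q2,q4,q5}, {q0,q2,q3,q4,q5}, {q0,q1,q2,q3,q4}, {q0,q1,q2,q3,q4,q5}.
{q0,q2,q3} is not among them.

no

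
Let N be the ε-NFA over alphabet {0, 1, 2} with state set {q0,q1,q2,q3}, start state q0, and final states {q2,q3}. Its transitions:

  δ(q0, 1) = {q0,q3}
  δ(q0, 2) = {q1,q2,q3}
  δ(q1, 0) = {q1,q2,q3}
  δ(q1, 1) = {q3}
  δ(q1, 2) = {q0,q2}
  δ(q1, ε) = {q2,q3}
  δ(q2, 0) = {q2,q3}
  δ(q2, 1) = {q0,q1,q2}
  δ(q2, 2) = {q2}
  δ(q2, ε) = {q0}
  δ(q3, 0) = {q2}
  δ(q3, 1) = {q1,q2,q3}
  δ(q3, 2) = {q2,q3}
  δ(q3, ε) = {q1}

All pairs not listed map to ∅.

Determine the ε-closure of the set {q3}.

Begin with {q3}.
q3 →ε {q1}; add q1.
q1 →ε {q2,q3}; add q2.
q2 →ε {q0}; add q0.
ε-closure = {q0,q1,q2,q3}.

{q0,q1,q2,q3}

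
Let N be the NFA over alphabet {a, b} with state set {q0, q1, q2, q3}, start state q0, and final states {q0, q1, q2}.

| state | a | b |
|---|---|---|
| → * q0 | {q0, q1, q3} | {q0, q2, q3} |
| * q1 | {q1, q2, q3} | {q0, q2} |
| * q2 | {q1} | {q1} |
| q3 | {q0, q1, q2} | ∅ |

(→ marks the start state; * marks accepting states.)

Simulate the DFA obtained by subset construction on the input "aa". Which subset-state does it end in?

Start: {q0}.
δ(q0,a) = {q0, q1, q3}.
Union: {q0, q1, q3}.
After a: {q0, q1, q3}.
δ(q0,a) = {q0, q1, q3}; δ(q1,a) = {q1, q2, q3}; δ(q3,a) = {q0, q1, q2}.
Union: {q0, q1, q2, q3}.
After a: {q0, q1, q2, q3}.

{q0, q1, q2, q3}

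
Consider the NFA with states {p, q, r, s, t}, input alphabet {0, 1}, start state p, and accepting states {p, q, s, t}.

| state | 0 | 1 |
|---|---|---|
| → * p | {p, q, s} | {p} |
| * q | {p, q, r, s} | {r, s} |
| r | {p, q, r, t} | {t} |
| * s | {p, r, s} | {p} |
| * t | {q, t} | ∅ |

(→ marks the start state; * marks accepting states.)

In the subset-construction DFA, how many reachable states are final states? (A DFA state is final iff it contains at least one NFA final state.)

8

Start state of the DFA: {p}.
{p} --0--> {p, q, s}  [new]
{p} --1--> {p}  [seen]
{p, q, s} --0--> {p, q, r, s}  [new]
{p, q, s} --1--> {p, r, s}  [new]
{p, q, r, s} --0--> {p, q, r, s, t}  [new]
{p, q, r, s} --1--> {p, r, s, t}  [new]
{p, r, s} --0--> {p, q, r, s, t}  [seen]
{p, r, s} --1--> {p, t}  [new]
{p, q, r, s, t} --0--> {p, q, r, s, t}  [seen]
{p, q, r, s, t} --1--> {p, r, s, t}  [seen]
{p, r, s, t} --0--> {p, q, r, s, t}  [seen]
{p, r, s, t} --1--> {p, t}  [seen]
{p, t} --0--> {p, q, s, t}  [new]
{p, t} --1--> {p}  [seen]
{p, q, s, t} --0--> {p, q, r, s, t}  [seen]
{p, q, s, t} --1--> {p, r, s}  [seen]
Reachable DFA states: {p}, {p, q, s}, {p, q, r, s}, {p, r, s}, {p, q, r, s, t}, {p, r, s, t}, {p, t}, {p, q, s, t}.
Accepting DFA states (contain an NFA accepting state): {p}, {p, q, s}, {p, q, r, s}, {p, r, s}, {p, q, r, s, t}, {p, r, s, t}, {p, t}, {p, q, s, t}.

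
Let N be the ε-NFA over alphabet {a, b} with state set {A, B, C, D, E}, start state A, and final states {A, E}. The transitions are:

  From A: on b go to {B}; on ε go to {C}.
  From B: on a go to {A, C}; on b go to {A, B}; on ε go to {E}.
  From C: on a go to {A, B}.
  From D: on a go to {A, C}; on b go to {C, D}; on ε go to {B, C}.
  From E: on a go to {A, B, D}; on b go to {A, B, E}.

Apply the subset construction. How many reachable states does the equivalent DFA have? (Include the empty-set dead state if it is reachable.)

Start state of the DFA: {A, C} (ε-closure of the NFA start).
{A, C} --a--> {A, B, C, E}  [new]
{A, C} --b--> {B, E}  [new]
{A, B, C, E} --a--> {A, B, C, D, E}  [new]
{A, B, C, E} --b--> {A, B, C, E}  [seen]
{B, E} --a--> {A, B, C, D, E}  [seen]
{B, E} --b--> {A, B, C, E}  [seen]
{A, B, C, D, E} --a--> {A, B, C, D, E}  [seen]
{A, B, C, D, E} --b--> {A, B, C, D, E}  [seen]
Reachable DFA states: {A, C}, {A, B, C, E}, {B, E}, {A, B, C, D, E}.

4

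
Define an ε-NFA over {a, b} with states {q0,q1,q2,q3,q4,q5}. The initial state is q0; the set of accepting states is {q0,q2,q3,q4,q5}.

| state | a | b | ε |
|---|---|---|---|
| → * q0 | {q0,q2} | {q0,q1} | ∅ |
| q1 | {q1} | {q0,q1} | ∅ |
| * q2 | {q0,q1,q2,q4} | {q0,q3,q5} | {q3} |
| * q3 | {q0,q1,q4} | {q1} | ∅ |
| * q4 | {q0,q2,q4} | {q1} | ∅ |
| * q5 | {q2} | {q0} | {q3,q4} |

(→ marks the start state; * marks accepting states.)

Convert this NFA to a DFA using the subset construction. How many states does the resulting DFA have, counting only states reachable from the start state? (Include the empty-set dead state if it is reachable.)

Start state of the DFA: {q0} (ε-closure of the NFA start).
{q0} --a--> {q0,q2,q3}  [new]
{q0} --b--> {q0,q1}  [new]
{q0,q2,q3} --a--> {q0,q1,q2,q3,q4}  [new]
{q0,q2,q3} --b--> {q0,q1,q3,q4,q5}  [new]
{q0,q1} --a--> {q0,q1,q2,q3}  [new]
{q0,q1} --b--> {q0,q1}  [seen]
{q0,q1,q2,q3,q4} --a--> {q0,q1,q2,q3,q4}  [seen]
{q0,q1,q2,q3,q4} --b--> {q0,q1,q3,q4,q5}  [seen]
{q0,q1,q3,q4,q5} --a--> {q0,q1,q2,q3,q4}  [seen]
{q0,q1,q3,q4,q5} --b--> {q0,q1}  [seen]
{q0,q1,q2,q3} --a--> {q0,q1,q2,q3,q4}  [seen]
{q0,q1,q2,q3} --b--> {q0,q1,q3,q4,q5}  [seen]
Reachable DFA states: {q0}, {q0,q2,q3}, {q0,q1}, {q0,q1,q2,q3,q4}, {q0,q1,q3,q4,q5}, {q0,q1,q2,q3}.

6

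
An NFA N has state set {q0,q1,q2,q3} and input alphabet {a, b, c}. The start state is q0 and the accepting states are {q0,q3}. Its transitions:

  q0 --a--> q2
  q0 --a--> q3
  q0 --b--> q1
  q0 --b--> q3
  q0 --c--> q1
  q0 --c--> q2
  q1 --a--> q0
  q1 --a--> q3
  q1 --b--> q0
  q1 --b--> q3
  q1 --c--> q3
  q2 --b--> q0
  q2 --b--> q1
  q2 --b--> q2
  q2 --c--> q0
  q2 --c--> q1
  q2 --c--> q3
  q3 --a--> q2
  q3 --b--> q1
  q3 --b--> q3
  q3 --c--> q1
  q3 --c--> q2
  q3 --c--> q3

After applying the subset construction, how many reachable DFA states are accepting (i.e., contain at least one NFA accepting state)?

Start state of the DFA: {q0}.
{q0} --a--> {q2,q3}  [new]
{q0} --b--> {q1,q3}  [new]
{q0} --c--> {q1,q2}  [new]
{q2,q3} --a--> {q2}  [new]
{q2,q3} --b--> {q0,q1,q2,q3}  [new]
{q2,q3} --c--> {q0,q1,q2,q3}  [seen]
{q1,q3} --a--> {q0,q2,q3}  [new]
{q1,q3} --b--> {q0,q1,q3}  [new]
{q1,q3} --c--> {q1,q2,q3}  [new]
{q1,q2} --a--> {q0,q3}  [new]
{q1,q2} --b--> {q0,q1,q2,q3}  [seen]
{q1,q2} --c--> {q0,q1,q3}  [seen]
{q2} --a--> ∅  [new]
{q2} --b--> {q0,q1,q2}  [new]
{q2} --c--> {q0,q1,q3}  [seen]
{q0,q1,q2,q3} --a--> {q0,q2,q3}  [seen]
{q0,q1,q2,q3} --b--> {q0,q1,q2,q3}  [seen]
{q0,q1,q2,q3} --c--> {q0,q1,q2,q3}  [seen]
{q0,q2,q3} --a--> {q2,q3}  [seen]
{q0,q2,q3} --b--> {q0,q1,q2,q3}  [seen]
{q0,q2,q3} --c--> {q0,q1,q2,q3}  [seen]
{q0,q1,q3} --a--> {q0,q2,q3}  [seen]
{q0,q1,q3} --b--> {q0,q1,q3}  [seen]
{q0,q1,q3} --c--> {q1,q2,q3}  [seen]
{q1,q2,q3} --a--> {q0,q2,q3}  [seen]
{q1,q2,q3} --b--> {q0,q1,q2,q3}  [seen]
{q1,q2,q3} --c--> {q0,q1,q2,q3}  [seen]
{q0,q3} --a--> {q2,q3}  [seen]
{q0,q3} --b--> {q1,q3}  [seen]
{q0,q3} --c--> {q1,q2,q3}  [seen]
∅ --a--> ∅  [seen]
∅ --b--> ∅  [seen]
∅ --c--> ∅  [seen]
{q0,q1,q2} --a--> {q0,q2,q3}  [seen]
{q0,q1,q2} --b--> {q0,q1,q2,q3}  [seen]
{q0,q1,q2} --c--> {q0,q1,q2,q3}  [seen]
Reachable DFA states: {q0}, {q2,q3}, {q1,q3}, {q1,q2}, {q2}, {q0,q1,q2,q3}, {q0,q2,q3}, {q0,q1,q3}, {q1,q2,q3}, {q0,q3}, ∅, {q0,q1,q2}.
Accepting DFA states (contain an NFA accepting state): {q0}, {q2,q3}, {q1,q3}, {q0,q1,q2,q3}, {q0,q2,q3}, {q0,q1,q3}, {q1,q2,q3}, {q0,q3}, {q0,q1,q2}.

9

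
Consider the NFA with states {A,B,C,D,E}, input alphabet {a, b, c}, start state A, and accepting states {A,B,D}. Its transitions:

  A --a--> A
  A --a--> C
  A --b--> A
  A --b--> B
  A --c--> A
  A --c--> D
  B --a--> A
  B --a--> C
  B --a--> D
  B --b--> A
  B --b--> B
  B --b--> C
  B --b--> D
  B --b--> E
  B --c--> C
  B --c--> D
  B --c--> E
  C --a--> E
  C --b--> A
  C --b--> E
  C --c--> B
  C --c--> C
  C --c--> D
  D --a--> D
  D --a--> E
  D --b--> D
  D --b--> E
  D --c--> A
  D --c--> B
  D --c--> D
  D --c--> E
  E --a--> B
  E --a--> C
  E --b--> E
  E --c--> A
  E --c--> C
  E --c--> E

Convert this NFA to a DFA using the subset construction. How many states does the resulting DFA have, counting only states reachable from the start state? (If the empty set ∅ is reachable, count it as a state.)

12

Start state of the DFA: {A}.
{A} --a--> {A,C}  [new]
{A} --b--> {A,B}  [new]
{A} --c--> {A,D}  [new]
{A,C} --a--> {A,C,E}  [new]
{A,C} --b--> {A,B,E}  [new]
{A,C} --c--> {A,B,C,D}  [new]
{A,B} --a--> {A,C,D}  [new]
{A,B} --b--> {A,B,C,D,E}  [new]
{A,B} --c--> {A,C,D,E}  [new]
{A,D} --a--> {A,C,D,E}  [seen]
{A,D} --b--> {A,B,D,E}  [new]
{A,D} --c--> {A,B,D,E}  [seen]
{A,C,E} --a--> {A,B,C,E}  [new]
{A,C,E} --b--> {A,B,E}  [seen]
{A,C,E} --c--> {A,B,C,D,E}  [seen]
{A,B,E} --a--> {A,B,C,D}  [seen]
{A,B,E} --b--> {A,B,C,D,E}  [seen]
{A,B,E} --c--> {A,C,D,E}  [seen]
{A,B,C,D} --a--> {A,C,D,E}  [seen]
{A,B,C,D} --b--> {A,B,C,D,E}  [seen]
{A,B,C,D} --c--> {A,B,C,D,E}  [seen]
{A,C,D} --a--> {A,C,D,E}  [seen]
{A,C,D} --b--> {A,B,D,E}  [seen]
{A,C,D} --c--> {A,B,C,D,E}  [seen]
{A,B,C,D,E} --a--> {A,B,C,D,E}  [seen]
{A,B,C,D,E} --b--> {A,B,C,D,E}  [seen]
{A,B,C,D,E} --c--> {A,B,C,D,E}  [seen]
{A,C,D,E} --a--> {A,B,C,D,E}  [seen]
{A,C,D,E} --b--> {A,B,D,E}  [seen]
{A,C,D,E} --c--> {A,B,C,D,E}  [seen]
{A,B,D,E} --a--> {A,B,C,D,E}  [seen]
{A,B,D,E} --b--> {A,B,C,D,E}  [seen]
{A,B,D,E} --c--> {A,B,C,D,E}  [seen]
{A,B,C,E} --a--> {A,B,C,D,E}  [seen]
{A,B,C,E} --b--> {A,B,C,D,E}  [seen]
{A,B,C,E} --c--> {A,B,C,D,E}  [seen]
Reachable DFA states: {A}, {A,C}, {A,B}, {A,D}, {A,C,E}, {A,B,E}, {A,B,C,D}, {A,C,D}, {A,B,C,D,E}, {A,C,D,E}, {A,B,D,E}, {A,B,C,E}.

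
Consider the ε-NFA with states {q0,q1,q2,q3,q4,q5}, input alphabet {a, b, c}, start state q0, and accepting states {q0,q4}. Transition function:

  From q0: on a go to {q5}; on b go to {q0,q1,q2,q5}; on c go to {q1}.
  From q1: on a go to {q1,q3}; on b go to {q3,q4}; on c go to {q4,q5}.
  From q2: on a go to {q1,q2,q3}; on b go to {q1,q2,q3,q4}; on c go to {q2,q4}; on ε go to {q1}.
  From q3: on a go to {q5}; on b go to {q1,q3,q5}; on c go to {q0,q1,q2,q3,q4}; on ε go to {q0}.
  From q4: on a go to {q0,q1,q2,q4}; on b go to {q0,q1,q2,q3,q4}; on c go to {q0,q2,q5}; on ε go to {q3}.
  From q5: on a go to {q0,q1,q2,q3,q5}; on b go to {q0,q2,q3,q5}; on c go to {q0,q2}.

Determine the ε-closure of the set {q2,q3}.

{q0,q1,q2,q3}

Begin with {q2,q3}.
q2 →ε {q1}; add q1.
q3 →ε {q0}; add q0.
ε-closure = {q0,q1,q2,q3}.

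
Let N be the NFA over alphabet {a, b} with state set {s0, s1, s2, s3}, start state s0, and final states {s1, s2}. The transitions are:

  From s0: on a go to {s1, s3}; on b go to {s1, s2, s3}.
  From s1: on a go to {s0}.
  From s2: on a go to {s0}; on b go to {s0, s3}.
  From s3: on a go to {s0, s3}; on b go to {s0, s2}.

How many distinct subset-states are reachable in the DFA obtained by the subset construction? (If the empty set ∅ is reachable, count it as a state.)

Start state of the DFA: {s0}.
{s0} --a--> {s1, s3}  [new]
{s0} --b--> {s1, s2, s3}  [new]
{s1, s3} --a--> {s0, s3}  [new]
{s1, s3} --b--> {s0, s2}  [new]
{s1, s2, s3} --a--> {s0, s3}  [seen]
{s1, s2, s3} --b--> {s0, s2, s3}  [new]
{s0, s3} --a--> {s0, s1, s3}  [new]
{s0, s3} --b--> {s0, s1, s2, s3}  [new]
{s0, s2} --a--> {s0, s1, s3}  [seen]
{s0, s2} --b--> {s0, s1, s2, s3}  [seen]
{s0, s2, s3} --a--> {s0, s1, s3}  [seen]
{s0, s2, s3} --b--> {s0, s1, s2, s3}  [seen]
{s0, s1, s3} --a--> {s0, s1, s3}  [seen]
{s0, s1, s3} --b--> {s0, s1, s2, s3}  [seen]
{s0, s1, s2, s3} --a--> {s0, s1, s3}  [seen]
{s0, s1, s2, s3} --b--> {s0, s1, s2, s3}  [seen]
Reachable DFA states: {s0}, {s1, s3}, {s1, s2, s3}, {s0, s3}, {s0, s2}, {s0, s2, s3}, {s0, s1, s3}, {s0, s1, s2, s3}.

8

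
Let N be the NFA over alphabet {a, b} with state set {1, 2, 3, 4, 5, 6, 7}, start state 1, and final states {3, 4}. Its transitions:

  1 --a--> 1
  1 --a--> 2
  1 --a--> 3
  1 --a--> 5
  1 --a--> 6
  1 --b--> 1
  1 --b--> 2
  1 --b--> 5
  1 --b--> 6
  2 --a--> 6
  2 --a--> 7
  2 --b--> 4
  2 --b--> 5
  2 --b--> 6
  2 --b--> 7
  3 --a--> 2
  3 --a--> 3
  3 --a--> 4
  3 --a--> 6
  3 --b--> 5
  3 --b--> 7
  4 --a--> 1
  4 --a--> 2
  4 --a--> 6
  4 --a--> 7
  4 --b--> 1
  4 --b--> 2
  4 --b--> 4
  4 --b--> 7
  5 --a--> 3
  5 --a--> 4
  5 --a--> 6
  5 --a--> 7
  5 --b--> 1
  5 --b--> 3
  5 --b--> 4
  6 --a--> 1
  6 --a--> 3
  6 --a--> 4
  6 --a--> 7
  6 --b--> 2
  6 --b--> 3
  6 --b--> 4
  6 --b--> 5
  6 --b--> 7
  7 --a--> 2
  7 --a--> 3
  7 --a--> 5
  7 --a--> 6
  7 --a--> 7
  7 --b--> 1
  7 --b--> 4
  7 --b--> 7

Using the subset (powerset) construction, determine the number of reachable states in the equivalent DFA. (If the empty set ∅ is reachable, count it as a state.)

Start state of the DFA: {1}.
{1} --a--> {1, 2, 3, 5, 6}  [new]
{1} --b--> {1, 2, 5, 6}  [new]
{1, 2, 3, 5, 6} --a--> {1, 2, 3, 4, 5, 6, 7}  [new]
{1, 2, 3, 5, 6} --b--> {1, 2, 3, 4, 5, 6, 7}  [seen]
{1, 2, 5, 6} --a--> {1, 2, 3, 4, 5, 6, 7}  [seen]
{1, 2, 5, 6} --b--> {1, 2, 3, 4, 5, 6, 7}  [seen]
{1, 2, 3, 4, 5, 6, 7} --a--> {1, 2, 3, 4, 5, 6, 7}  [seen]
{1, 2, 3, 4, 5, 6, 7} --b--> {1, 2, 3, 4, 5, 6, 7}  [seen]
Reachable DFA states: {1}, {1, 2, 3, 5, 6}, {1, 2, 5, 6}, {1, 2, 3, 4, 5, 6, 7}.

4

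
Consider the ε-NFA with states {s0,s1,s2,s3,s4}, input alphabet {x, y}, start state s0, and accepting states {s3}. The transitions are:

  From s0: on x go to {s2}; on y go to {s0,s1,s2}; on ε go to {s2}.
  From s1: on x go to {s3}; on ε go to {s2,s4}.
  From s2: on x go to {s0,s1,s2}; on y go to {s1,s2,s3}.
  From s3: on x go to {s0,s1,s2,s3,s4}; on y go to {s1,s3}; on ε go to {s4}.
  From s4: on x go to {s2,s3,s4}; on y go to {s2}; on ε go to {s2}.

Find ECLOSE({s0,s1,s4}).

{s0,s1,s2,s4}

Begin with {s0,s1,s4}.
s0 →ε {s2}; add s2.
ε-closure = {s0,s1,s2,s4}.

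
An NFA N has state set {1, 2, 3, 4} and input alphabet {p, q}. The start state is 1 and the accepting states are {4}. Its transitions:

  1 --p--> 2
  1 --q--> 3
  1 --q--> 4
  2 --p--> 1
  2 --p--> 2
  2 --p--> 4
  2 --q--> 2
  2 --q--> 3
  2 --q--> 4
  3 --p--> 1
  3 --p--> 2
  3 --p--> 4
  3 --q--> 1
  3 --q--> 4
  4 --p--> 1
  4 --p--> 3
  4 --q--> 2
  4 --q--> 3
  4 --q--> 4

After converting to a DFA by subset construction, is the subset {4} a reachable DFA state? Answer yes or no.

Start state of the DFA: {1}.
{1} --p--> {2}  [new]
{1} --q--> {3, 4}  [new]
{2} --p--> {1, 2, 4}  [new]
{2} --q--> {2, 3, 4}  [new]
{3, 4} --p--> {1, 2, 3, 4}  [new]
{3, 4} --q--> {1, 2, 3, 4}  [seen]
{1, 2, 4} --p--> {1, 2, 3, 4}  [seen]
{1, 2, 4} --q--> {2, 3, 4}  [seen]
{2, 3, 4} --p--> {1, 2, 3, 4}  [seen]
{2, 3, 4} --q--> {1, 2, 3, 4}  [seen]
{1, 2, 3, 4} --p--> {1, 2, 3, 4}  [seen]
{1, 2, 3, 4} --q--> {1, 2, 3, 4}  [seen]
Reachable DFA states: {1}, {2}, {3, 4}, {1, 2, 4}, {2, 3, 4}, {1, 2, 3, 4}.
{4} is not among them.

no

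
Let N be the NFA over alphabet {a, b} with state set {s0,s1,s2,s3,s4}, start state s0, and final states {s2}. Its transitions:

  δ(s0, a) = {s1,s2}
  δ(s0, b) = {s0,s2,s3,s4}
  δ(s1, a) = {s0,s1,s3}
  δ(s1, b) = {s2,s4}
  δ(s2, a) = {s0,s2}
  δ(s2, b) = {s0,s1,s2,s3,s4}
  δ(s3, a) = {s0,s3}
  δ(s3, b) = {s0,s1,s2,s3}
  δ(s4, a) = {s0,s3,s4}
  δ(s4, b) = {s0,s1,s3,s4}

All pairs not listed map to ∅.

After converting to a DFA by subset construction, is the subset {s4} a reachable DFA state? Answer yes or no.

no

Start state of the DFA: {s0}.
{s0} --a--> {s1,s2}  [new]
{s0} --b--> {s0,s2,s3,s4}  [new]
{s1,s2} --a--> {s0,s1,s2,s3}  [new]
{s1,s2} --b--> {s0,s1,s2,s3,s4}  [new]
{s0,s2,s3,s4} --a--> {s0,s1,s2,s3,s4}  [seen]
{s0,s2,s3,s4} --b--> {s0,s1,s2,s3,s4}  [seen]
{s0,s1,s2,s3} --a--> {s0,s1,s2,s3}  [seen]
{s0,s1,s2,s3} --b--> {s0,s1,s2,s3,s4}  [seen]
{s0,s1,s2,s3,s4} --a--> {s0,s1,s2,s3,s4}  [seen]
{s0,s1,s2,s3,s4} --b--> {s0,s1,s2,s3,s4}  [seen]
Reachable DFA states: {s0}, {s1,s2}, {s0,s2,s3,s4}, {s0,s1,s2,s3}, {s0,s1,s2,s3,s4}.
{s4} is not among them.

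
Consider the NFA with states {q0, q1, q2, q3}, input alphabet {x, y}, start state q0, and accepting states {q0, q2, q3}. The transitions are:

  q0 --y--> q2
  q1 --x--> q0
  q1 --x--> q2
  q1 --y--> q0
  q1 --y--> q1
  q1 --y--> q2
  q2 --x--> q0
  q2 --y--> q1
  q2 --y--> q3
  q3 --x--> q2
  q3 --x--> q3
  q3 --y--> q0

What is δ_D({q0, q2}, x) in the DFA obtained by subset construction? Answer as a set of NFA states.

{q0}

δ(q0,x) = ∅; δ(q2,x) = {q0}.
Union: {q0}.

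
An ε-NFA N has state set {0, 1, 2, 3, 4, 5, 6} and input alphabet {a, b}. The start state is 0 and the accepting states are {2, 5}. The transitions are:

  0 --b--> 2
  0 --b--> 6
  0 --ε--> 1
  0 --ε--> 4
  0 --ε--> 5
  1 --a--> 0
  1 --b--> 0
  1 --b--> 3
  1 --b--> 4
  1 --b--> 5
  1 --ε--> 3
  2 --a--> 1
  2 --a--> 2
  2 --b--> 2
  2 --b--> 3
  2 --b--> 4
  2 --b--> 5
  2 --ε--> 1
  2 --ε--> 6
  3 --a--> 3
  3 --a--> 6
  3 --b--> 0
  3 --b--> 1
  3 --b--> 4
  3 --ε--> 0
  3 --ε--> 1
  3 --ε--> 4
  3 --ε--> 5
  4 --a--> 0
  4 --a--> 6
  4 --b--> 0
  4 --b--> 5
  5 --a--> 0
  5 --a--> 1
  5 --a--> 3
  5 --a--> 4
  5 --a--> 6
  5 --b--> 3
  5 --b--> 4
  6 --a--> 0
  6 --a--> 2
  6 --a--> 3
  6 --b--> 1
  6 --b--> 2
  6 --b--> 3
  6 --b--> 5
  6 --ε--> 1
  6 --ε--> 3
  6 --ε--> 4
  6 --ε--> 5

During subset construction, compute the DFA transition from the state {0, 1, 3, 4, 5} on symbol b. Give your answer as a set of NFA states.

δ(0,b) = {2, 6}; δ(1,b) = {0, 3, 4, 5}; δ(3,b) = {0, 1, 4}; δ(4,b) = {0, 5}; δ(5,b) = {3, 4}.
Union: {0, 1, 2, 3, 4, 5, 6}.

{0, 1, 2, 3, 4, 5, 6}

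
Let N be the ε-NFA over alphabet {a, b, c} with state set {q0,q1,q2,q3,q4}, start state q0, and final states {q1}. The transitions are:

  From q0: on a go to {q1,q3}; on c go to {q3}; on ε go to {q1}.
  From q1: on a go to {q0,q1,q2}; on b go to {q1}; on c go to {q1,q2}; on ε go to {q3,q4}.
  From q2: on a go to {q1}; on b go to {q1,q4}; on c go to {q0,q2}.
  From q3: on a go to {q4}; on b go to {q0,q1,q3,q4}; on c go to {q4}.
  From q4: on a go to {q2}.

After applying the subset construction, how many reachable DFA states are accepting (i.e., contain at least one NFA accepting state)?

Start state of the DFA: {q0,q1,q3,q4} (ε-closure of the NFA start).
{q0,q1,q3,q4} --a--> {q0,q1,q2,q3,q4}  [new]
{q0,q1,q3,q4} --b--> {q0,q1,q3,q4}  [seen]
{q0,q1,q3,q4} --c--> {q1,q2,q3,q4}  [new]
{q0,q1,q2,q3,q4} --a--> {q0,q1,q2,q3,q4}  [seen]
{q0,q1,q2,q3,q4} --b--> {q0,q1,q3,q4}  [seen]
{q0,q1,q2,q3,q4} --c--> {q0,q1,q2,q3,q4}  [seen]
{q1,q2,q3,q4} --a--> {q0,q1,q2,q3,q4}  [seen]
{q1,q2,q3,q4} --b--> {q0,q1,q3,q4}  [seen]
{q1,q2,q3,q4} --c--> {q0,q1,q2,q3,q4}  [seen]
Reachable DFA states: {q0,q1,q3,q4}, {q0,q1,q2,q3,q4}, {q1,q2,q3,q4}.
Accepting DFA states (contain an NFA accepting state): {q0,q1,q3,q4}, {q0,q1,q2,q3,q4}, {q1,q2,q3,q4}.

3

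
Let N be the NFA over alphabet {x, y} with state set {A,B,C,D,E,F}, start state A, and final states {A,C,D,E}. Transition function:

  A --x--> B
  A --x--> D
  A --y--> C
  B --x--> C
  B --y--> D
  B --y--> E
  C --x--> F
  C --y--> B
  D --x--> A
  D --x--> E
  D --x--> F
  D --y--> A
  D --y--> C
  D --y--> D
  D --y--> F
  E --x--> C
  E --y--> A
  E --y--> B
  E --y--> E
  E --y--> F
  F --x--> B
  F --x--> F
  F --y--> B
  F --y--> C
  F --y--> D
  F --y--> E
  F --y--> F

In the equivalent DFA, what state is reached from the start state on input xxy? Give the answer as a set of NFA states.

{A,B,C,D,E,F}

Start: {A}.
δ(A,x) = {B,D}.
Union: {B,D}.
After x: {B,D}.
δ(B,x) = {C}; δ(D,x) = {A,E,F}.
Union: {A,C,E,F}.
After x: {A,C,E,F}.
δ(A,y) = {C}; δ(C,y) = {B}; δ(E,y) = {A,B,E,F}; δ(F,y) = {B,C,D,E,F}.
Union: {A,B,C,D,E,F}.
After y: {A,B,C,D,E,F}.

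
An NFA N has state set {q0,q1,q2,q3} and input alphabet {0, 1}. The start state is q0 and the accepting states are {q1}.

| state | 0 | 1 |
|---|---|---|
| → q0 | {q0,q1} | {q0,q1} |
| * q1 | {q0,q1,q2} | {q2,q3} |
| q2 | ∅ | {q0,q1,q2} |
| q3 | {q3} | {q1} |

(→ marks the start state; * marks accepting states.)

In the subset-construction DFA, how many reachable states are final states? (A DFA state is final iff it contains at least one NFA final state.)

Start state of the DFA: {q0}.
{q0} --0--> {q0,q1}  [new]
{q0} --1--> {q0,q1}  [seen]
{q0,q1} --0--> {q0,q1,q2}  [new]
{q0,q1} --1--> {q0,q1,q2,q3}  [new]
{q0,q1,q2} --0--> {q0,q1,q2}  [seen]
{q0,q1,q2} --1--> {q0,q1,q2,q3}  [seen]
{q0,q1,q2,q3} --0--> {q0,q1,q2,q3}  [seen]
{q0,q1,q2,q3} --1--> {q0,q1,q2,q3}  [seen]
Reachable DFA states: {q0}, {q0,q1}, {q0,q1,q2}, {q0,q1,q2,q3}.
Accepting DFA states (contain an NFA accepting state): {q0,q1}, {q0,q1,q2}, {q0,q1,q2,q3}.

3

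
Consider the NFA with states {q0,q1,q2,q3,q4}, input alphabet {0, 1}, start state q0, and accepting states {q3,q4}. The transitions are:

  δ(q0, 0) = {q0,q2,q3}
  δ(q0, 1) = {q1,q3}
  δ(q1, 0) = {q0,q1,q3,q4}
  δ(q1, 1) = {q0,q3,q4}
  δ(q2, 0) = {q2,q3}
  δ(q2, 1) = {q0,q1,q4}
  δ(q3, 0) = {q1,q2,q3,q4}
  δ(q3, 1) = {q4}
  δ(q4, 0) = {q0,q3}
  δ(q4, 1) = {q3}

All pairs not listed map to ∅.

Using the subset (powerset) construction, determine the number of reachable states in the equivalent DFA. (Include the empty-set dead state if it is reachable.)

7

Start state of the DFA: {q0}.
{q0} --0--> {q0,q2,q3}  [new]
{q0} --1--> {q1,q3}  [new]
{q0,q2,q3} --0--> {q0,q1,q2,q3,q4}  [new]
{q0,q2,q3} --1--> {q0,q1,q3,q4}  [new]
{q1,q3} --0--> {q0,q1,q2,q3,q4}  [seen]
{q1,q3} --1--> {q0,q3,q4}  [new]
{q0,q1,q2,q3,q4} --0--> {q0,q1,q2,q3,q4}  [seen]
{q0,q1,q2,q3,q4} --1--> {q0,q1,q3,q4}  [seen]
{q0,q1,q3,q4} --0--> {q0,q1,q2,q3,q4}  [seen]
{q0,q1,q3,q4} --1--> {q0,q1,q3,q4}  [seen]
{q0,q3,q4} --0--> {q0,q1,q2,q3,q4}  [seen]
{q0,q3,q4} --1--> {q1,q3,q4}  [new]
{q1,q3,q4} --0--> {q0,q1,q2,q3,q4}  [seen]
{q1,q3,q4} --1--> {q0,q3,q4}  [seen]
Reachable DFA states: {q0}, {q0,q2,q3}, {q1,q3}, {q0,q1,q2,q3,q4}, {q0,q1,q3,q4}, {q0,q3,q4}, {q1,q3,q4}.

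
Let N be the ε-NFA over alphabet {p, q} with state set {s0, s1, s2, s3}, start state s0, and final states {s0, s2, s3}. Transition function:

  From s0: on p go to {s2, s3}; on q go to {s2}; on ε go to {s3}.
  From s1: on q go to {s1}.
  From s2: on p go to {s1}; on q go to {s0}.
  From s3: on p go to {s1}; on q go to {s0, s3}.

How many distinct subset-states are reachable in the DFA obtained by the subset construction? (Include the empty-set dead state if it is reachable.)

7

Start state of the DFA: {s0, s3} (ε-closure of the NFA start).
{s0, s3} --p--> {s1, s2, s3}  [new]
{s0, s3} --q--> {s0, s2, s3}  [new]
{s1, s2, s3} --p--> {s1}  [new]
{s1, s2, s3} --q--> {s0, s1, s3}  [new]
{s0, s2, s3} --p--> {s1, s2, s3}  [seen]
{s0, s2, s3} --q--> {s0, s2, s3}  [seen]
{s1} --p--> ∅  [new]
{s1} --q--> {s1}  [seen]
{s0, s1, s3} --p--> {s1, s2, s3}  [seen]
{s0, s1, s3} --q--> {s0, s1, s2, s3}  [new]
∅ --p--> ∅  [seen]
∅ --q--> ∅  [seen]
{s0, s1, s2, s3} --p--> {s1, s2, s3}  [seen]
{s0, s1, s2, s3} --q--> {s0, s1, s2, s3}  [seen]
Reachable DFA states: {s0, s3}, {s1, s2, s3}, {s0, s2, s3}, {s1}, {s0, s1, s3}, ∅, {s0, s1, s2, s3}.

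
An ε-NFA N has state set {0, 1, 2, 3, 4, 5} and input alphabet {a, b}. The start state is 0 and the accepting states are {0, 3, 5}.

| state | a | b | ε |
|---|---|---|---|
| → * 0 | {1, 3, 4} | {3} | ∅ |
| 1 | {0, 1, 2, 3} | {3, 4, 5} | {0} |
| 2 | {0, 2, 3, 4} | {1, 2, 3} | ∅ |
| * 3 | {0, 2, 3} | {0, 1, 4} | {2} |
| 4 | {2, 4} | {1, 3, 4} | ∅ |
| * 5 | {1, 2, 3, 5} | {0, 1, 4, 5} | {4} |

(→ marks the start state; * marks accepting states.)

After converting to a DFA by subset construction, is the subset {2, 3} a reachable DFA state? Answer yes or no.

yes

Start state of the DFA: {0} (ε-closure of the NFA start).
{0} --a--> {0, 1, 2, 3, 4}  [new]
{0} --b--> {2, 3}  [new]
{0, 1, 2, 3, 4} --a--> {0, 1, 2, 3, 4}  [seen]
{0, 1, 2, 3, 4} --b--> {0, 1, 2, 3, 4, 5}  [new]
{2, 3} --a--> {0, 2, 3, 4}  [new]
{2, 3} --b--> {0, 1, 2, 3, 4}  [seen]
{0, 1, 2, 3, 4, 5} --a--> {0, 1, 2, 3, 4, 5}  [seen]
{0, 1, 2, 3, 4, 5} --b--> {0, 1, 2, 3, 4, 5}  [seen]
{0, 2, 3, 4} --a--> {0, 1, 2, 3, 4}  [seen]
{0, 2, 3, 4} --b--> {0, 1, 2, 3, 4}  [seen]
Reachable DFA states: {0}, {0, 1, 2, 3, 4}, {2, 3}, {0, 1, 2, 3, 4, 5}, {0, 2, 3, 4}.
{2, 3} is among them.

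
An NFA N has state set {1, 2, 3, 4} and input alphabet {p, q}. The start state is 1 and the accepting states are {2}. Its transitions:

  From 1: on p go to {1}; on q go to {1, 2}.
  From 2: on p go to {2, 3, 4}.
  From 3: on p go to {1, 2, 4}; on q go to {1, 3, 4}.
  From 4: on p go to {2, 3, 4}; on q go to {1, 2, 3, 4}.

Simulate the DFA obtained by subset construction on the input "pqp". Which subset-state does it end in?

Start: {1}.
δ(1,p) = {1}.
Union: {1}.
After p: {1}.
δ(1,q) = {1, 2}.
Union: {1, 2}.
After q: {1, 2}.
δ(1,p) = {1}; δ(2,p) = {2, 3, 4}.
Union: {1, 2, 3, 4}.
After p: {1, 2, 3, 4}.

{1, 2, 3, 4}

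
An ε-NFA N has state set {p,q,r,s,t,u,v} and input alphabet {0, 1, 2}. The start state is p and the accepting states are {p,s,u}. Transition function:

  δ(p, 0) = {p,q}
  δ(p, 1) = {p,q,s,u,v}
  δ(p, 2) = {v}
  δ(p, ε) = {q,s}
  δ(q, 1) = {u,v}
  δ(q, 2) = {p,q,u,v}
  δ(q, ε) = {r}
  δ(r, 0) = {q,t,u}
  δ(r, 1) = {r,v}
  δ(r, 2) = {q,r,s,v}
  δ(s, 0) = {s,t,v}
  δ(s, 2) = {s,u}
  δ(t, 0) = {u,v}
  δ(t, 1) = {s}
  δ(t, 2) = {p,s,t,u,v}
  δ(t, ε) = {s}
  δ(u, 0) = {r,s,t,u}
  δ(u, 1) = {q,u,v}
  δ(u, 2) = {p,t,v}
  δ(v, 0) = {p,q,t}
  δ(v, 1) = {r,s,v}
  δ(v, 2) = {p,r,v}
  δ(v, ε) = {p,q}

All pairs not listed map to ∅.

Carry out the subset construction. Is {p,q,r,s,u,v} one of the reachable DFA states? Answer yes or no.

yes

Start state of the DFA: {p,q,r,s} (ε-closure of the NFA start).
{p,q,r,s} --0--> {p,q,r,s,t,u,v}  [new]
{p,q,r,s} --1--> {p,q,r,s,u,v}  [new]
{p,q,r,s} --2--> {p,q,r,s,u,v}  [seen]
{p,q,r,s,t,u,v} --0--> {p,q,r,s,t,u,v}  [seen]
{p,q,r,s,t,u,v} --1--> {p,q,r,s,u,v}  [seen]
{p,q,r,s,t,u,v} --2--> {p,q,r,s,t,u,v}  [seen]
{p,q,r,s,u,v} --0--> {p,q,r,s,t,u,v}  [seen]
{p,q,r,s,u,v} --1--> {p,q,r,s,u,v}  [seen]
{p,q,r,s,u,v} --2--> {p,q,r,s,t,u,v}  [seen]
Reachable DFA states: {p,q,r,s}, {p,q,r,s,t,u,v}, {p,q,r,s,u,v}.
{p,q,r,s,u,v} is among them.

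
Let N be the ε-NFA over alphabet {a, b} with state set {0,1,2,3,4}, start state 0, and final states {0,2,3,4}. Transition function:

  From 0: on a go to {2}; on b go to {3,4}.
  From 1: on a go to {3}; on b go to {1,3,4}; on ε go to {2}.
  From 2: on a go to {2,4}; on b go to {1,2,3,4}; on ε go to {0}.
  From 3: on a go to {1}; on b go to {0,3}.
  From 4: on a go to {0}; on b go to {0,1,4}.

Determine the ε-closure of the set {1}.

Begin with {1}.
1 →ε {2}; add 2.
2 →ε {0}; add 0.
ε-closure = {0,1,2}.

{0,1,2}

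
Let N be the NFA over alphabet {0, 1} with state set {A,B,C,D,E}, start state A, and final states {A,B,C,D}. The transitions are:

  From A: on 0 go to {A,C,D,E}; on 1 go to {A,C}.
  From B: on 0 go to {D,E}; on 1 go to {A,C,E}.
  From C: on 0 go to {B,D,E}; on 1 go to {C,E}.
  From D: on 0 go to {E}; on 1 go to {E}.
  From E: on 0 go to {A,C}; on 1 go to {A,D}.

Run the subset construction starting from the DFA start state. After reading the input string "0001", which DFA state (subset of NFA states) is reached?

Start: {A}.
δ(A,0) = {A,C,D,E}.
Union: {A,C,D,E}.
After 0: {A,C,D,E}.
δ(A,0) = {A,C,D,E}; δ(C,0) = {B,D,E}; δ(D,0) = {E}; δ(E,0) = {A,C}.
Union: {A,B,C,D,E}.
After 0: {A,B,C,D,E}.
δ(A,0) = {A,C,D,E}; δ(B,0) = {D,E}; δ(C,0) = {B,D,E}; δ(D,0) = {E}; δ(E,0) = {A,C}.
Union: {A,B,C,D,E}.
After 0: {A,B,C,D,E}.
δ(A,1) = {A,C}; δ(B,1) = {A,C,E}; δ(C,1) = {C,E}; δ(D,1) = {E}; δ(E,1) = {A,D}.
Union: {A,C,D,E}.
After 1: {A,C,D,E}.

{A,C,D,E}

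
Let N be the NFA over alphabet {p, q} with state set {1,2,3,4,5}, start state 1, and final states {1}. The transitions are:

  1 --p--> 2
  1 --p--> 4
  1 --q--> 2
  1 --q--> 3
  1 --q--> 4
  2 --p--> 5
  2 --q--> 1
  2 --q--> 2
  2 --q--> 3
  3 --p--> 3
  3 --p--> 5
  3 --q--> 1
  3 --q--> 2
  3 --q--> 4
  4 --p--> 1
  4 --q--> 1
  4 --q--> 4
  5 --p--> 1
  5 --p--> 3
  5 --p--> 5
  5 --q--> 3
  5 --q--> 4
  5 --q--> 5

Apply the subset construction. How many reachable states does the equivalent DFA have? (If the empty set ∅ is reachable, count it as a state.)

Start state of the DFA: {1}.
{1} --p--> {2,4}  [new]
{1} --q--> {2,3,4}  [new]
{2,4} --p--> {1,5}  [new]
{2,4} --q--> {1,2,3,4}  [new]
{2,3,4} --p--> {1,3,5}  [new]
{2,3,4} --q--> {1,2,3,4}  [seen]
{1,5} --p--> {1,2,3,4,5}  [new]
{1,5} --q--> {2,3,4,5}  [new]
{1,2,3,4} --p--> {1,2,3,4,5}  [seen]
{1,2,3,4} --q--> {1,2,3,4}  [seen]
{1,3,5} --p--> {1,2,3,4,5}  [seen]
{1,3,5} --q--> {1,2,3,4,5}  [seen]
{1,2,3,4,5} --p--> {1,2,3,4,5}  [seen]
{1,2,3,4,5} --q--> {1,2,3,4,5}  [seen]
{2,3,4,5} --p--> {1,3,5}  [seen]
{2,3,4,5} --q--> {1,2,3,4,5}  [seen]
Reachable DFA states: {1}, {2,4}, {2,3,4}, {1,5}, {1,2,3,4}, {1,3,5}, {1,2,3,4,5}, {2,3,4,5}.

8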